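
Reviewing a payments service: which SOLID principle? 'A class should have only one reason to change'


This describes the Single Responsibility Principle (SRP)

Single Responsibility Principle (SRP)


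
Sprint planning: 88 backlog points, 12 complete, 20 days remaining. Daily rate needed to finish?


Formula: Required rate = Remaining points / Days left
Remaining = 88 - 12 = 76 points
Required rate = 76 / 20 = 3.8 points/day

3.8 points/day


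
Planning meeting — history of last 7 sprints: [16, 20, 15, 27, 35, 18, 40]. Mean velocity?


Formula: Avg velocity = Total points / Number of sprints
Points: [16, 20, 15, 27, 35, 18, 40]
Sum = 16 + 20 + 15 + 27 + 35 + 18 + 40 = 171
Avg velocity = 171 / 7 = 24.43 points/sprint

24.43 points/sprint


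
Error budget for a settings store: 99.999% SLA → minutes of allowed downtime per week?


Formula: allowed downtime = period * (100 - SLA) / 100
Period (week) = 10080 minutes
Unavailability fraction = (100 - 99.999) / 100
Allowed downtime = 10080 * (100 - 99.999) / 100
Allowed downtime = 0.1008 minutes

0.1008 minutes


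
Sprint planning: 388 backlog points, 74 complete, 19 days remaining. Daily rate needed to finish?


Formula: Required rate = Remaining points / Days left
Remaining = 388 - 74 = 314 points
Required rate = 314 / 19 = 16.53 points/day

16.53 points/day


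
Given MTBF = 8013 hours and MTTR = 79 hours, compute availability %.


Availability = MTBF / (MTBF + MTTR)
Availability = 8013 / (8013 + 79)
Availability = 8013 / 8092
Availability = 99.0237%

99.0237%


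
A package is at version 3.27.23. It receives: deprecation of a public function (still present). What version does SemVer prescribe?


Current: 3.27.23
Change category: 'deprecation of a public function (still present)' → minor bump
SemVer rule: minor bump → increment MINOR, reset PATCH to 0 (MAJOR unchanged)
New: 3.28.0

3.28.0


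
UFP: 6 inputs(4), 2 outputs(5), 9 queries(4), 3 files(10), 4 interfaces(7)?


UFP = EI*4 + EO*5 + EQ*4 + ILF*10 + EIF*7
UFP = 6*4 + 2*5 + 9*4 + 3*10 + 4*7
UFP = 24 + 10 + 36 + 30 + 28
UFP = 128

128


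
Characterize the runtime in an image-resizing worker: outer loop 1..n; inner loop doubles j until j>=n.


Reasoning: linear outer times logarithmic inner
Complexity: O(n log n)

O(n log n)


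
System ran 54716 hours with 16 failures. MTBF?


Formula: MTBF = Total operating time / Number of failures
MTBF = 54716 / 16
MTBF = 3419.75 hours

3419.75 hours


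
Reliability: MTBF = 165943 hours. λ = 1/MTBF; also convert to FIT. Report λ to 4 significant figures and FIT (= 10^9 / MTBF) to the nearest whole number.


Formula: λ = 1 / MTBF; FIT = λ × 1e9 = 1e9 / MTBF
λ = 1 / 165943 ≈ 6.026e-06 failures/hour
FIT = 1e9 / 165943 ≈ 6026 failures per 1e9 hours (nearest whole number)

λ = 6.026e-06 /h, FIT = 6026


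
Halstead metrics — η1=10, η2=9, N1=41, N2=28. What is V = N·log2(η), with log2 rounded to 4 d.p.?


Formula: V = N * log2(η), where N = N1 + N2 and η = η1 + η2
η = 10 + 9 = 19
N = 41 + 28 = 69
log2(19) ≈ 4.2479
V = 69 * 4.2479 = 293.11

293.11


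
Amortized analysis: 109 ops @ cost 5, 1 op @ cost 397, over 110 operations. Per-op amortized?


Formula: Amortized cost = Total cost / Operations
Total cost = (109 * 5) + (1 * 397)
Total cost = 545 + 397 = 942
Amortized = 942 / 110 = 8.5636

8.5636


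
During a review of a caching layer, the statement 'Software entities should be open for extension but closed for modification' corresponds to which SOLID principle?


This describes the Open/Closed Principle (OCP)

Open/Closed Principle (OCP)


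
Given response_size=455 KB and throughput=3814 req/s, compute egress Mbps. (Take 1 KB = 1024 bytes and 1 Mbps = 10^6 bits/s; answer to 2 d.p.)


Formula: Mbps = payload_bytes * RPS * 8 / 1e6
Payload per request = 455 KB = 455 * 1024 = 465920 bytes
Total bytes/sec = 465920 * 3814 = 1777018880
Total bits/sec = 1777018880 * 8 = 14216151040
Mbps = 14216151040 / 1e6 = 14216.15

14216.15 Mbps


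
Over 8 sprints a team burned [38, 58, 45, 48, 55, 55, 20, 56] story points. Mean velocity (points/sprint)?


Formula: Avg velocity = Total points / Number of sprints
Points: [38, 58, 45, 48, 55, 55, 20, 56]
Sum = 38 + 58 + 45 + 48 + 55 + 55 + 20 + 56 = 375
Avg velocity = 375 / 8 = 46.88 points/sprint

46.88 points/sprint


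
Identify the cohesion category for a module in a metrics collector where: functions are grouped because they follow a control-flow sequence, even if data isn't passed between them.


Reasoning: Grouped by order of execution within a routine, not by data flow
Type: Procedural cohesion

Procedural cohesion


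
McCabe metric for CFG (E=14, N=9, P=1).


Formula: V(G) = E - N + 2P
V(G) = 14 - 9 + 2*1
V(G) = 5 + 2
V(G) = 7

7


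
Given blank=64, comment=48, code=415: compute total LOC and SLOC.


Total LOC = blank + comment + code
Total LOC = 64 + 48 + 415 = 527
SLOC (source only) = code = 415

Total LOC: 527, SLOC: 415


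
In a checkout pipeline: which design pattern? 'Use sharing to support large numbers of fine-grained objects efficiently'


This matches the Flyweight pattern

Flyweight


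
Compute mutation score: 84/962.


Mutation score = killed / total * 100
Mutation score = 84 / 962 * 100
Mutation score = 8.73%

8.73%


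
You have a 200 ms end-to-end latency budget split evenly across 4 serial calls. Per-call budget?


Formula: per_stage = total_budget / stages
per_stage = 200 / 4
per_stage = 50.0 ms

50.0 ms


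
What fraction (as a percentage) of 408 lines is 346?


Coverage = covered / total * 100
Coverage = 346 / 408 * 100
Coverage = 84.8%

84.8%


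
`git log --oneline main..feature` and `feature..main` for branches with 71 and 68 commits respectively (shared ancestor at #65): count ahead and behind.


Common ancestor: commit #65
feature commits after divergence: 71 - 65 = 6
main commits after divergence: 68 - 65 = 3
feature is 6 commits ahead of main
main is 3 commits ahead of feature

feature ahead: 6, main ahead: 3


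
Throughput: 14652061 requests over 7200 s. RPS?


Formula: throughput = requests / seconds
throughput = 14652061 / 7200
throughput = 2035.01 requests/second

2035.01 requests/second


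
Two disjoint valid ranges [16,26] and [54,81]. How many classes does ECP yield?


Valid ranges: [16,26] and [54,81]
Class 1: x < 16 — invalid
Class 2: 16 ≤ x ≤ 26 — valid
Class 3: 26 < x < 54 — invalid (gap between ranges)
Class 4: 54 ≤ x ≤ 81 — valid
Class 5: x > 81 — invalid
Total equivalence classes: 5

5 equivalence classes


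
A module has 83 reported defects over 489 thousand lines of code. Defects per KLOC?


Defect density = defects / KLOC
Defect density = 83 / 489
Defect density = 0.17 defects/KLOC

0.17 defects/KLOC


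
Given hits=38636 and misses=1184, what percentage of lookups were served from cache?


Formula: hit rate = hits / (hits + misses) * 100
hit rate = 38636 / (38636 + 1184) * 100
hit rate = 38636 / 39820 * 100
hit rate = 97.03%

97.03%


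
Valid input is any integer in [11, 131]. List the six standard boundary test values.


Range: [11, 131]
Boundaries: just below min, min, min+1, max-1, max, just above max
Values: [10, 11, 12, 130, 131, 132]

[10, 11, 12, 130, 131, 132]


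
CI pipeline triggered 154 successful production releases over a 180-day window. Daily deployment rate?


Formula: deployments per day = releases / days
= 154 / 180
= 0.856 deploys/day
(equivalently, 5.99 deploys/week)

0.856 deploys/day


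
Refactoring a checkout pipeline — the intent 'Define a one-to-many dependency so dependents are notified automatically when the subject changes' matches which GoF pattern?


This matches the Observer pattern

Observer


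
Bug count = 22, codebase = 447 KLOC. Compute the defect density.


Defect density = defects / KLOC
Defect density = 22 / 447
Defect density = 0.049 defects/KLOC

0.049 defects/KLOC


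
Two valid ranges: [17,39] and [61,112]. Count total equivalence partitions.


Valid ranges: [17,39] and [61,112]
Class 1: x < 17 — invalid
Class 2: 17 ≤ x ≤ 39 — valid
Class 3: 39 < x < 61 — invalid (gap between ranges)
Class 4: 61 ≤ x ≤ 112 — valid
Class 5: x > 112 — invalid
Total equivalence classes: 5

5 equivalence classes


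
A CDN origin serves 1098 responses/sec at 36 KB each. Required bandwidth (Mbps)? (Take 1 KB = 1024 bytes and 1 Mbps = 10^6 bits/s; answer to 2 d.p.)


Formula: Mbps = payload_bytes * RPS * 8 / 1e6
Payload per request = 36 KB = 36 * 1024 = 36864 bytes
Total bytes/sec = 36864 * 1098 = 40476672
Total bits/sec = 40476672 * 8 = 323813376
Mbps = 323813376 / 1e6 = 323.81

323.81 Mbps


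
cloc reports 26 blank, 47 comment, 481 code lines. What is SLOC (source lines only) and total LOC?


Total LOC = blank + comment + code
Total LOC = 26 + 47 + 481 = 554
SLOC (source only) = code = 481

Total LOC: 554, SLOC: 481


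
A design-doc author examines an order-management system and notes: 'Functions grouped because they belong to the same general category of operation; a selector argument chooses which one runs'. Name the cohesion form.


Reasoning: Grouped by category of activity, not by data or sequence
Type: Logical cohesion

Logical cohesion


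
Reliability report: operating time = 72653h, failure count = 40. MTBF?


Formula: MTBF = Total operating time / Number of failures
MTBF = 72653 / 40
MTBF = 1816.33 hours

1816.33 hours


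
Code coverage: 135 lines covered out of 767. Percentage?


Coverage = covered / total * 100
Coverage = 135 / 767 * 100
Coverage = 17.6%

17.6%


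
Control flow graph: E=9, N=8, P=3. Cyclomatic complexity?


Formula: V(G) = E - N + 2P
V(G) = 9 - 8 + 2*3
V(G) = 1 + 6
V(G) = 7

7


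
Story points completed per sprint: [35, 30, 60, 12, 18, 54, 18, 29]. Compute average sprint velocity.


Formula: Avg velocity = Total points / Number of sprints
Points: [35, 30, 60, 12, 18, 54, 18, 29]
Sum = 35 + 30 + 60 + 12 + 18 + 54 + 18 + 29 = 256
Avg velocity = 256 / 8 = 32.0 points/sprint

32.0 points/sprint


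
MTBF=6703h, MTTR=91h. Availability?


Availability = MTBF / (MTBF + MTTR)
Availability = 6703 / (6703 + 91)
Availability = 6703 / 6794
Availability = 98.6606%

98.6606%


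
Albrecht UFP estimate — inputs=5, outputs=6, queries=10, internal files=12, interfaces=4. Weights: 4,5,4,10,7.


UFP = EI*4 + EO*5 + EQ*4 + ILF*10 + EIF*7
UFP = 5*4 + 6*5 + 10*4 + 12*10 + 4*7
UFP = 20 + 30 + 40 + 120 + 28
UFP = 238

238


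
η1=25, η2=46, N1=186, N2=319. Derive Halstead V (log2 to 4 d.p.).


Formula: V = N * log2(η), where N = N1 + N2 and η = η1 + η2
η = 25 + 46 = 71
N = 186 + 319 = 505
log2(71) ≈ 6.1497
V = 505 * 6.1497 = 3105.60

3105.60


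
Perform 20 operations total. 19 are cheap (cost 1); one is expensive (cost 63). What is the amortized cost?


Formula: Amortized cost = Total cost / Operations
Total cost = (19 * 1) + (1 * 63)
Total cost = 19 + 63 = 82
Amortized = 82 / 20 = 4.1

4.1


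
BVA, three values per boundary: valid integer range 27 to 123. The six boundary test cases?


Range: [27, 123]
Boundaries: just below min, min, min+1, max-1, max, just above max
Values: [26, 27, 28, 122, 123, 124]

[26, 27, 28, 122, 123, 124]


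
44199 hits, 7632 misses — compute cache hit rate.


Formula: hit rate = hits / (hits + misses) * 100
hit rate = 44199 / (44199 + 7632) * 100
hit rate = 44199 / 51831 * 100
hit rate = 85.28%

85.28%


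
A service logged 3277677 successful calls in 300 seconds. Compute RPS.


Formula: throughput = requests / seconds
throughput = 3277677 / 300
throughput = 10925.59 requests/second

10925.59 requests/second


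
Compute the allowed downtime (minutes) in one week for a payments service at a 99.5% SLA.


Formula: allowed downtime = period * (100 - SLA) / 100
Period (week) = 10080 minutes
Unavailability fraction = (100 - 99.5) / 100
Allowed downtime = 10080 * (100 - 99.5) / 100
Allowed downtime = 50.4 minutes

50.4 minutes


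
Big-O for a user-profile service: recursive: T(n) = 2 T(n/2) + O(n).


Reasoning: master theorem case 2 (merge-sort recurrence)
Complexity: O(n log n)

O(n log n)


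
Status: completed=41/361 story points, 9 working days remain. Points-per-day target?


Formula: Required rate = Remaining points / Days left
Remaining = 361 - 41 = 320 points
Required rate = 320 / 9 = 35.56 points/day

35.56 points/day


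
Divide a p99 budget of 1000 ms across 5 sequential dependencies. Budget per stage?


Formula: per_stage = total_budget / stages
per_stage = 1000 / 5
per_stage = 200.0 ms

200.0 ms


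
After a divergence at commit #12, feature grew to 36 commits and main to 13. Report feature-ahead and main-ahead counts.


Common ancestor: commit #12
feature commits after divergence: 36 - 12 = 24
main commits after divergence: 13 - 12 = 1
feature is 24 commits ahead of main
main is 1 commits ahead of feature

feature ahead: 24, main ahead: 1


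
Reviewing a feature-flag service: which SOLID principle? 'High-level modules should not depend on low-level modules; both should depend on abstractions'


This describes the Dependency Inversion Principle (DIP)

Dependency Inversion Principle (DIP)


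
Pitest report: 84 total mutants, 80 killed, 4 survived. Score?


Mutation score = killed / total * 100
Mutation score = 80 / 84 * 100
Mutation score = 95.24%

95.24%


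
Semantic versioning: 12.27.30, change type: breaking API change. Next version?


Current: 12.27.30
Change category: 'breaking API change' → major bump
SemVer rule: major bump → increment MAJOR, reset MINOR and PATCH to 0
New: 13.0.0

13.0.0


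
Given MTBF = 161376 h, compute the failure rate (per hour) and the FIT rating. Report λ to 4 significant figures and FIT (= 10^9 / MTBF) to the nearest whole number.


Formula: λ = 1 / MTBF; FIT = λ × 1e9 = 1e9 / MTBF
λ = 1 / 161376 ≈ 6.197e-06 failures/hour
FIT = 1e9 / 161376 ≈ 6197 failures per 1e9 hours (nearest whole number)

λ = 6.197e-06 /h, FIT = 6197


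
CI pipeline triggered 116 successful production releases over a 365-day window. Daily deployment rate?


Formula: deployments per day = releases / days
= 116 / 365
= 0.318 deploys/day
(equivalently, 2.22 deploys/week)

0.318 deploys/day


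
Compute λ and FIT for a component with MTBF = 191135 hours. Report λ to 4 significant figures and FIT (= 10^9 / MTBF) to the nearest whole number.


Formula: λ = 1 / MTBF; FIT = λ × 1e9 = 1e9 / MTBF
λ = 1 / 191135 ≈ 5.232e-06 failures/hour
FIT = 1e9 / 191135 ≈ 5232 failures per 1e9 hours (nearest whole number)

λ = 5.232e-06 /h, FIT = 5232


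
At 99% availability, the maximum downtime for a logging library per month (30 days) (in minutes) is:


Formula: allowed downtime = period * (100 - SLA) / 100
Period (month (30 days)) = 43200 minutes
Unavailability fraction = (100 - 99.0) / 100
Allowed downtime = 43200 * (100 - 99.0) / 100
Allowed downtime = 432.0 minutes

432.0 minutes


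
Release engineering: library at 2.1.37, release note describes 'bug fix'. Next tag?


Current: 2.1.37
Change category: 'bug fix' → patch bump
SemVer rule: patch bump → increment PATCH (MAJOR and MINOR unchanged)
New: 2.1.38

2.1.38


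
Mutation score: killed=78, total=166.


Mutation score = killed / total * 100
Mutation score = 78 / 166 * 100
Mutation score = 46.99%

46.99%


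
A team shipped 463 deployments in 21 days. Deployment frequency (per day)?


Formula: deployments per day = releases / days
= 463 / 21
= 22.048 deploys/day
(equivalently, 154.33 deploys/week)

22.048 deploys/day


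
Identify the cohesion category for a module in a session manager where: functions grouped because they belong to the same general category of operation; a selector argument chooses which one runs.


Reasoning: Grouped by category of activity, not by data or sequence
Type: Logical cohesion

Logical cohesion


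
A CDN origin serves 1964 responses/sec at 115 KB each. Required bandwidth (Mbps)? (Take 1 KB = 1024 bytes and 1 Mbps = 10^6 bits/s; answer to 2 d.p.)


Formula: Mbps = payload_bytes * RPS * 8 / 1e6
Payload per request = 115 KB = 115 * 1024 = 117760 bytes
Total bytes/sec = 117760 * 1964 = 231280640
Total bits/sec = 231280640 * 8 = 1850245120
Mbps = 1850245120 / 1e6 = 1850.25

1850.25 Mbps


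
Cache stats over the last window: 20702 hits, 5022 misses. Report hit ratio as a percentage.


Formula: hit rate = hits / (hits + misses) * 100
hit rate = 20702 / (20702 + 5022) * 100
hit rate = 20702 / 25724 * 100
hit rate = 80.48%

80.48%


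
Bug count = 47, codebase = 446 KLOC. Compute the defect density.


Defect density = defects / KLOC
Defect density = 47 / 446
Defect density = 0.105 defects/KLOC

0.105 defects/KLOC


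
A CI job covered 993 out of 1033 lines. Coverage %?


Coverage = covered / total * 100
Coverage = 993 / 1033 * 100
Coverage = 96.13%

96.13%


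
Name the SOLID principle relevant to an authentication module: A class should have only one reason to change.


This describes the Single Responsibility Principle (SRP)

Single Responsibility Principle (SRP)


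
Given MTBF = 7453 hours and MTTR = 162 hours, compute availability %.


Availability = MTBF / (MTBF + MTTR)
Availability = 7453 / (7453 + 162)
Availability = 7453 / 7615
Availability = 97.8726%

97.8726%


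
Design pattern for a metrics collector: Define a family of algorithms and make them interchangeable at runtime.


This matches the Strategy pattern

Strategy


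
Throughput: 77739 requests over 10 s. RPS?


Formula: throughput = requests / seconds
throughput = 77739 / 10
throughput = 7773.9 requests/second

7773.9 requests/second


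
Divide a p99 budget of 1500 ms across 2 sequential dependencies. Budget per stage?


Formula: per_stage = total_budget / stages
per_stage = 1500 / 2
per_stage = 750.0 ms

750.0 ms


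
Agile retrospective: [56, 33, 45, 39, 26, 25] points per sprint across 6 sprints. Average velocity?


Formula: Avg velocity = Total points / Number of sprints
Points: [56, 33, 45, 39, 26, 25]
Sum = 56 + 33 + 45 + 39 + 26 + 25 = 224
Avg velocity = 224 / 6 = 37.33 points/sprint

37.33 points/sprint


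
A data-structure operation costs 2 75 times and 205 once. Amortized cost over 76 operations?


Formula: Amortized cost = Total cost / Operations
Total cost = (75 * 2) + (1 * 205)
Total cost = 150 + 205 = 355
Amortized = 355 / 76 = 4.6711

4.6711


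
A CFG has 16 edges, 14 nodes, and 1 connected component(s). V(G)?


Formula: V(G) = E - N + 2P
V(G) = 16 - 14 + 2*1
V(G) = 2 + 2
V(G) = 4

4


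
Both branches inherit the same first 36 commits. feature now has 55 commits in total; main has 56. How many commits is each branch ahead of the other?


Common ancestor: commit #36
feature commits after divergence: 55 - 36 = 19
main commits after divergence: 56 - 36 = 20
feature is 19 commits ahead of main
main is 20 commits ahead of feature

feature ahead: 19, main ahead: 20


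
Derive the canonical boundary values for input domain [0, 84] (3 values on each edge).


Range: [0, 84]
Boundaries: just below min, min, min+1, max-1, max, just above max
Values: [-1, 0, 1, 83, 84, 85]

[-1, 0, 1, 83, 84, 85]


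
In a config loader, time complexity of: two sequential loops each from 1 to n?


Reasoning: sequential dominates: O(n) + O(n) = O(n)
Complexity: O(n)

O(n)


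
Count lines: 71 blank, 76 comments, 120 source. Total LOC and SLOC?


Total LOC = blank + comment + code
Total LOC = 71 + 76 + 120 = 267
SLOC (source only) = code = 120

Total LOC: 267, SLOC: 120


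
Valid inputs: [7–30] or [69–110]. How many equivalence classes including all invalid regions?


Valid ranges: [7,30] and [69,110]
Class 1: x < 7 — invalid
Class 2: 7 ≤ x ≤ 30 — valid
Class 3: 30 < x < 69 — invalid (gap between ranges)
Class 4: 69 ≤ x ≤ 110 — valid
Class 5: x > 110 — invalid
Total equivalence classes: 5

5 equivalence classes


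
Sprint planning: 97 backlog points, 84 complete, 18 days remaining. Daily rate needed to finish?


Formula: Required rate = Remaining points / Days left
Remaining = 97 - 84 = 13 points
Required rate = 13 / 18 = 0.72 points/day

0.72 points/day


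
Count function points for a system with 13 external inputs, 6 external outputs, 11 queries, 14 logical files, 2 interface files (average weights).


UFP = EI*4 + EO*5 + EQ*4 + ILF*10 + EIF*7
UFP = 13*4 + 6*5 + 11*4 + 14*10 + 2*7
UFP = 52 + 30 + 44 + 140 + 14
UFP = 280

280


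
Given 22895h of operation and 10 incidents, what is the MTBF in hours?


Formula: MTBF = Total operating time / Number of failures
MTBF = 22895 / 10
MTBF = 2289.5 hours

2289.5 hours


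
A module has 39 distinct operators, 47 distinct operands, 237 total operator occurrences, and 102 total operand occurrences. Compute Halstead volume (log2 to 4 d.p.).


Formula: V = N * log2(η), where N = N1 + N2 and η = η1 + η2
η = 39 + 47 = 86
N = 237 + 102 = 339
log2(86) ≈ 6.4263
V = 339 * 6.4263 = 2178.52

2178.52


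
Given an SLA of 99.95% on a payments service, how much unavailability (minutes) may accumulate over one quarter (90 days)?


Formula: allowed downtime = period * (100 - SLA) / 100
Period (quarter (90 days)) = 129600 minutes
Unavailability fraction = (100 - 99.95) / 100
Allowed downtime = 129600 * (100 - 99.95) / 100
Allowed downtime = 64.8 minutes

64.8 minutes


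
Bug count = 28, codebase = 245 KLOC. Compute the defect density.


Defect density = defects / KLOC
Defect density = 28 / 245
Defect density = 0.114 defects/KLOC

0.114 defects/KLOC


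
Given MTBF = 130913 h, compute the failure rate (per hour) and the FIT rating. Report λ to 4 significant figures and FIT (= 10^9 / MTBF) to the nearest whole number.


Formula: λ = 1 / MTBF; FIT = λ × 1e9 = 1e9 / MTBF
λ = 1 / 130913 ≈ 7.639e-06 failures/hour
FIT = 1e9 / 130913 ≈ 7639 failures per 1e9 hours (nearest whole number)

λ = 7.639e-06 /h, FIT = 7639


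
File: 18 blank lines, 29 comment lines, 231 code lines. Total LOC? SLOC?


Total LOC = blank + comment + code
Total LOC = 18 + 29 + 231 = 278
SLOC (source only) = code = 231

Total LOC: 278, SLOC: 231


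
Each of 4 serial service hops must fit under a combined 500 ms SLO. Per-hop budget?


Formula: per_stage = total_budget / stages
per_stage = 500 / 4
per_stage = 125.0 ms

125.0 ms


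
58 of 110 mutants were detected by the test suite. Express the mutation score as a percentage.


Mutation score = killed / total * 100
Mutation score = 58 / 110 * 100
Mutation score = 52.73%

52.73%


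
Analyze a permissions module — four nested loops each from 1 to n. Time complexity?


Reasoning: four levels of nesting
Complexity: O(n^4)

O(n^4)


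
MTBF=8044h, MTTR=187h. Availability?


Availability = MTBF / (MTBF + MTTR)
Availability = 8044 / (8044 + 187)
Availability = 8044 / 8231
Availability = 97.7281%

97.7281%


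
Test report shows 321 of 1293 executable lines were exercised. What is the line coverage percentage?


Coverage = covered / total * 100
Coverage = 321 / 1293 * 100
Coverage = 24.83%

24.83%


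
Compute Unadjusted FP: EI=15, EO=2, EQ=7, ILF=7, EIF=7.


UFP = EI*4 + EO*5 + EQ*4 + ILF*10 + EIF*7
UFP = 15*4 + 2*5 + 7*4 + 7*10 + 7*7
UFP = 60 + 10 + 28 + 70 + 49
UFP = 217

217


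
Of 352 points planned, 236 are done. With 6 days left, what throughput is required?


Formula: Required rate = Remaining points / Days left
Remaining = 352 - 236 = 116 points
Required rate = 116 / 6 = 19.33 points/day

19.33 points/day


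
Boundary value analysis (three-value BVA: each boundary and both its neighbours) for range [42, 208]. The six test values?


Range: [42, 208]
Boundaries: just below min, min, min+1, max-1, max, just above max
Values: [41, 42, 43, 207, 208, 209]

[41, 42, 43, 207, 208, 209]


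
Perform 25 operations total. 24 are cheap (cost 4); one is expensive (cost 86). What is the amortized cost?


Formula: Amortized cost = Total cost / Operations
Total cost = (24 * 4) + (1 * 86)
Total cost = 96 + 86 = 182
Amortized = 182 / 25 = 7.28

7.28


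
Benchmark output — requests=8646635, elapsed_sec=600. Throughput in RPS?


Formula: throughput = requests / seconds
throughput = 8646635 / 600
throughput = 14411.06 requests/second

14411.06 requests/second


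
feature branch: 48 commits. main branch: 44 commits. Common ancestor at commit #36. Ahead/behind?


Common ancestor: commit #36
feature commits after divergence: 48 - 36 = 12
main commits after divergence: 44 - 36 = 8
feature is 12 commits ahead of main
main is 8 commits ahead of feature

feature ahead: 12, main ahead: 8


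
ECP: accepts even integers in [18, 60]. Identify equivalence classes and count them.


Constraint: even integers in [18, 60]
Class 1: x < 18 — out-of-range invalid
Class 2: x in [18,60] but odd — wrong type invalid
Class 3: x in [18,60] and even — valid
Class 4: x > 60 — out-of-range invalid
Total equivalence classes: 4

4 equivalence classes


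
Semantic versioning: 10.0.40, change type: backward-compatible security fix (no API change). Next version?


Current: 10.0.40
Change category: 'backward-compatible security fix (no API change)' → patch bump
SemVer rule: patch bump → increment PATCH (MAJOR and MINOR unchanged)
New: 10.0.41

10.0.41


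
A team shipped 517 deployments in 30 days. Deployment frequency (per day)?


Formula: deployments per day = releases / days
= 517 / 30
= 17.233 deploys/day
(equivalently, 120.63 deploys/week)

17.233 deploys/day


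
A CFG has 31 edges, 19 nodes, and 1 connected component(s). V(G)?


Formula: V(G) = E - N + 2P
V(G) = 31 - 19 + 2*1
V(G) = 12 + 2
V(G) = 14

14


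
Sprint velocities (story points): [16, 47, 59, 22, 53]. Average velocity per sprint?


Formula: Avg velocity = Total points / Number of sprints
Points: [16, 47, 59, 22, 53]
Sum = 16 + 47 + 59 + 22 + 53 = 197
Avg velocity = 197 / 5 = 39.4 points/sprint

39.4 points/sprint


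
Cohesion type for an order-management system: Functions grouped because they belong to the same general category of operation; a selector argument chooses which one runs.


Reasoning: Grouped by category of activity, not by data or sequence
Type: Logical cohesion

Logical cohesion


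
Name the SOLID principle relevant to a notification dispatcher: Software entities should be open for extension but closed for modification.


This describes the Open/Closed Principle (OCP)

Open/Closed Principle (OCP)


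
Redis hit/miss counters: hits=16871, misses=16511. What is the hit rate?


Formula: hit rate = hits / (hits + misses) * 100
hit rate = 16871 / (16871 + 16511) * 100
hit rate = 16871 / 33382 * 100
hit rate = 50.54%

50.54%


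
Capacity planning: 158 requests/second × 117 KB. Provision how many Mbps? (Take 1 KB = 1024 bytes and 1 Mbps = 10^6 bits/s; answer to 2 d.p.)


Formula: Mbps = payload_bytes * RPS * 8 / 1e6
Payload per request = 117 KB = 117 * 1024 = 119808 bytes
Total bytes/sec = 119808 * 158 = 18929664
Total bits/sec = 18929664 * 8 = 151437312
Mbps = 151437312 / 1e6 = 151.44

151.44 Mbps


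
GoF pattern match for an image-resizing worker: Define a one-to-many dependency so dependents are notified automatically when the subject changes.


This matches the Observer pattern

Observer


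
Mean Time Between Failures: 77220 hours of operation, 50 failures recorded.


Formula: MTBF = Total operating time / Number of failures
MTBF = 77220 / 50
MTBF = 1544.4 hours

1544.4 hours


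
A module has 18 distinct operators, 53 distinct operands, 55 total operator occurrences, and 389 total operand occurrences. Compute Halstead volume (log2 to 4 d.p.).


Formula: V = N * log2(η), where N = N1 + N2 and η = η1 + η2
η = 18 + 53 = 71
N = 55 + 389 = 444
log2(71) ≈ 6.1497
V = 444 * 6.1497 = 2730.47

2730.47


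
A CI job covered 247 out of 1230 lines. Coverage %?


Coverage = covered / total * 100
Coverage = 247 / 1230 * 100
Coverage = 20.08%

20.08%


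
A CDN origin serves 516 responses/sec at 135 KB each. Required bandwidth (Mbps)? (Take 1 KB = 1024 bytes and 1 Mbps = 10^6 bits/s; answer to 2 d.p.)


Formula: Mbps = payload_bytes * RPS * 8 / 1e6
Payload per request = 135 KB = 135 * 1024 = 138240 bytes
Total bytes/sec = 138240 * 516 = 71331840
Total bits/sec = 71331840 * 8 = 570654720
Mbps = 570654720 / 1e6 = 570.65

570.65 Mbps


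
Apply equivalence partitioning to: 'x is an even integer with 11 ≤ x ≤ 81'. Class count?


Constraint: even integers in [11, 81]
Class 1: x < 11 — out-of-range invalid
Class 2: x in [11,81] but odd — wrong type invalid
Class 3: x in [11,81] and even — valid
Class 4: x > 81 — out-of-range invalid
Total equivalence classes: 4

4 equivalence classes


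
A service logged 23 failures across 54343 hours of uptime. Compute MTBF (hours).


Formula: MTBF = Total operating time / Number of failures
MTBF = 54343 / 23
MTBF = 2362.74 hours

2362.74 hours


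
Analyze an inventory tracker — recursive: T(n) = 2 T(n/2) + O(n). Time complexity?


Reasoning: master theorem case 2 (merge-sort recurrence)
Complexity: O(n log n)

O(n log n)


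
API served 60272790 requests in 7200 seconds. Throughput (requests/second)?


Formula: throughput = requests / seconds
throughput = 60272790 / 7200
throughput = 8371.22 requests/second

8371.22 requests/second


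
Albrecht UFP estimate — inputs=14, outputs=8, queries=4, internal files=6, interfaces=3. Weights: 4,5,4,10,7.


UFP = EI*4 + EO*5 + EQ*4 + ILF*10 + EIF*7
UFP = 14*4 + 8*5 + 4*4 + 6*10 + 3*7
UFP = 56 + 40 + 16 + 60 + 21
UFP = 193

193


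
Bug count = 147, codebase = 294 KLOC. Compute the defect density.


Defect density = defects / KLOC
Defect density = 147 / 294
Defect density = 0.5 defects/KLOC

0.5 defects/KLOC


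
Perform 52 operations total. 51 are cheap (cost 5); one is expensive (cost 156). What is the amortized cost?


Formula: Amortized cost = Total cost / Operations
Total cost = (51 * 5) + (1 * 156)
Total cost = 255 + 156 = 411
Amortized = 411 / 52 = 7.9038

7.9038


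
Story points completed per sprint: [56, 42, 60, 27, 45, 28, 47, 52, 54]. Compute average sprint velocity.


Formula: Avg velocity = Total points / Number of sprints
Points: [56, 42, 60, 27, 45, 28, 47, 52, 54]
Sum = 56 + 42 + 60 + 27 + 45 + 28 + 47 + 52 + 54 = 411
Avg velocity = 411 / 9 = 45.67 points/sprint

45.67 points/sprint


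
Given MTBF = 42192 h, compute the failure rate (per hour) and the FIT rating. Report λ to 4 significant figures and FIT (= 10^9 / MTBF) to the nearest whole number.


Formula: λ = 1 / MTBF; FIT = λ × 1e9 = 1e9 / MTBF
λ = 1 / 42192 ≈ 2.370e-05 failures/hour
FIT = 1e9 / 42192 ≈ 23701 failures per 1e9 hours (nearest whole number)

λ = 2.370e-05 /h, FIT = 23701


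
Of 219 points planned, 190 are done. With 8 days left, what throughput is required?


Formula: Required rate = Remaining points / Days left
Remaining = 219 - 190 = 29 points
Required rate = 29 / 8 = 3.63 points/day

3.63 points/day


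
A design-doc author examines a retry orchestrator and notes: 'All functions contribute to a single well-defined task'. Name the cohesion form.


Reasoning: Best: single purpose
Type: Functional cohesion

Functional cohesion


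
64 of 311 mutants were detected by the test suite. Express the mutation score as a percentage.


Mutation score = killed / total * 100
Mutation score = 64 / 311 * 100
Mutation score = 20.58%

20.58%


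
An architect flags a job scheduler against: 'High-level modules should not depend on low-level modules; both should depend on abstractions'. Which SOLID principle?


This describes the Dependency Inversion Principle (DIP)

Dependency Inversion Principle (DIP)


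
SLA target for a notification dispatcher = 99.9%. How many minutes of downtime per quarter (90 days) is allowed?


Formula: allowed downtime = period * (100 - SLA) / 100
Period (quarter (90 days)) = 129600 minutes
Unavailability fraction = (100 - 99.9) / 100
Allowed downtime = 129600 * (100 - 99.9) / 100
Allowed downtime = 129.6 minutes

129.6 minutes


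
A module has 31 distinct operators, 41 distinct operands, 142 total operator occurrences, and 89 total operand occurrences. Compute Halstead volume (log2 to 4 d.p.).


Formula: V = N * log2(η), where N = N1 + N2 and η = η1 + η2
η = 31 + 41 = 72
N = 142 + 89 = 231
log2(72) ≈ 6.1699
V = 231 * 6.1699 = 1425.25

1425.25


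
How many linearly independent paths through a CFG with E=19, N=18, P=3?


Formula: V(G) = E - N + 2P
V(G) = 19 - 18 + 2*3
V(G) = 1 + 6
V(G) = 7

7


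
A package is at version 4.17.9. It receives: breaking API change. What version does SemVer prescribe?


Current: 4.17.9
Change category: 'breaking API change' → major bump
SemVer rule: major bump → increment MAJOR, reset MINOR and PATCH to 0
New: 5.0.0

5.0.0


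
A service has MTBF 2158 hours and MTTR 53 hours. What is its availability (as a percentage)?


Availability = MTBF / (MTBF + MTTR)
Availability = 2158 / (2158 + 53)
Availability = 2158 / 2211
Availability = 97.6029%

97.6029%


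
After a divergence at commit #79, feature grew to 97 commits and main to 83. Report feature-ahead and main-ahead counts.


Common ancestor: commit #79
feature commits after divergence: 97 - 79 = 18
main commits after divergence: 83 - 79 = 4
feature is 18 commits ahead of main
main is 4 commits ahead of feature

feature ahead: 18, main ahead: 4


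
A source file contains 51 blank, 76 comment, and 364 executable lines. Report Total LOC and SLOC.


Total LOC = blank + comment + code
Total LOC = 51 + 76 + 364 = 491
SLOC (source only) = code = 364

Total LOC: 491, SLOC: 364


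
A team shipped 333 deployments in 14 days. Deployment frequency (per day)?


Formula: deployments per day = releases / days
= 333 / 14
= 23.786 deploys/day
(equivalently, 166.5 deploys/week)

23.786 deploys/day


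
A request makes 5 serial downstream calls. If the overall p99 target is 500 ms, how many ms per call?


Formula: per_stage = total_budget / stages
per_stage = 500 / 5
per_stage = 100.0 ms

100.0 ms


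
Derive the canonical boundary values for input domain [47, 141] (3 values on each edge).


Range: [47, 141]
Boundaries: just below min, min, min+1, max-1, max, just above max
Values: [46, 47, 48, 140, 141, 142]

[46, 47, 48, 140, 141, 142]


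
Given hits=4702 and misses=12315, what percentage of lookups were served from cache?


Formula: hit rate = hits / (hits + misses) * 100
hit rate = 4702 / (4702 + 12315) * 100
hit rate = 4702 / 17017 * 100
hit rate = 27.63%

27.63%


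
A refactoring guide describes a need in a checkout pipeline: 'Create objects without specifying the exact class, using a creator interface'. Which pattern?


This matches the Factory Method pattern

Factory Method


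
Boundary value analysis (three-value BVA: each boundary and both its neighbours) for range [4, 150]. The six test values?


Range: [4, 150]
Boundaries: just below min, min, min+1, max-1, max, just above max
Values: [3, 4, 5, 149, 150, 151]

[3, 4, 5, 149, 150, 151]


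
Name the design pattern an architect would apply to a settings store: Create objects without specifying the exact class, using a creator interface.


This matches the Factory Method pattern

Factory Method


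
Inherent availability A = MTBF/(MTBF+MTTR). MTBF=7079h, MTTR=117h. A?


Availability = MTBF / (MTBF + MTTR)
Availability = 7079 / (7079 + 117)
Availability = 7079 / 7196
Availability = 98.3741%

98.3741%


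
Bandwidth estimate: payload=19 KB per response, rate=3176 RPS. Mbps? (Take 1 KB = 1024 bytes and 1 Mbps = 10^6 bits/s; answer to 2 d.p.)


Formula: Mbps = payload_bytes * RPS * 8 / 1e6
Payload per request = 19 KB = 19 * 1024 = 19456 bytes
Total bytes/sec = 19456 * 3176 = 61792256
Total bits/sec = 61792256 * 8 = 494338048
Mbps = 494338048 / 1e6 = 494.34

494.34 Mbps


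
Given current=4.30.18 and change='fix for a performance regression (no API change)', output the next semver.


Current: 4.30.18
Change category: 'fix for a performance regression (no API change)' → patch bump
SemVer rule: patch bump → increment PATCH (MAJOR and MINOR unchanged)
New: 4.30.19

4.30.19


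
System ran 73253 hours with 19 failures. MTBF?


Formula: MTBF = Total operating time / Number of failures
MTBF = 73253 / 19
MTBF = 3855.42 hours

3855.42 hours


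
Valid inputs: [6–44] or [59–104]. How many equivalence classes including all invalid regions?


Valid ranges: [6,44] and [59,104]
Class 1: x < 6 — invalid
Class 2: 6 ≤ x ≤ 44 — valid
Class 3: 44 < x < 59 — invalid (gap between ranges)
Class 4: 59 ≤ x ≤ 104 — valid
Class 5: x > 104 — invalid
Total equivalence classes: 5

5 equivalence classes


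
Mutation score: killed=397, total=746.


Mutation score = killed / total * 100
Mutation score = 397 / 746 * 100
Mutation score = 53.22%

53.22%


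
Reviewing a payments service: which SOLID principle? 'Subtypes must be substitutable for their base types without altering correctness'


This describes the Liskov Substitution Principle (LSP)

Liskov Substitution Principle (LSP)


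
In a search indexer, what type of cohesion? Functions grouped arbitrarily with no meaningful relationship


Reasoning: Worst: random grouping
Type: Coincidental cohesion

Coincidental cohesion


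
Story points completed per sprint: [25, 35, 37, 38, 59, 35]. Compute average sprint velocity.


Formula: Avg velocity = Total points / Number of sprints
Points: [25, 35, 37, 38, 59, 35]
Sum = 25 + 35 + 37 + 38 + 59 + 35 = 229
Avg velocity = 229 / 6 = 38.17 points/sprint

38.17 points/sprint


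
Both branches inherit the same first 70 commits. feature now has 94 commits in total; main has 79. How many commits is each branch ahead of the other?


Common ancestor: commit #70
feature commits after divergence: 94 - 70 = 24
main commits after divergence: 79 - 70 = 9
feature is 24 commits ahead of main
main is 9 commits ahead of feature

feature ahead: 24, main ahead: 9


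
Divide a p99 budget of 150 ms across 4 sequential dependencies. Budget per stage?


Formula: per_stage = total_budget / stages
per_stage = 150 / 4
per_stage = 37.5 ms

37.5 ms


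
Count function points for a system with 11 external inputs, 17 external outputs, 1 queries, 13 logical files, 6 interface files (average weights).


UFP = EI*4 + EO*5 + EQ*4 + ILF*10 + EIF*7
UFP = 11*4 + 17*5 + 1*4 + 13*10 + 6*7
UFP = 44 + 85 + 4 + 130 + 42
UFP = 305

305


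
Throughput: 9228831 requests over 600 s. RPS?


Formula: throughput = requests / seconds
throughput = 9228831 / 600
throughput = 15381.39 requests/second

15381.39 requests/second


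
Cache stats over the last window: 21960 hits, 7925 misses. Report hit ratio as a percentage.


Formula: hit rate = hits / (hits + misses) * 100
hit rate = 21960 / (21960 + 7925) * 100
hit rate = 21960 / 29885 * 100
hit rate = 73.48%

73.48%


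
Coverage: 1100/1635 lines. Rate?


Coverage = covered / total * 100
Coverage = 1100 / 1635 * 100
Coverage = 67.28%

67.28%


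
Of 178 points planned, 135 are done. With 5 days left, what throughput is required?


Formula: Required rate = Remaining points / Days left
Remaining = 178 - 135 = 43 points
Required rate = 43 / 5 = 8.6 points/day

8.6 points/day


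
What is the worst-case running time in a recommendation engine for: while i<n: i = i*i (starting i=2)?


Reasoning: squaring drives double-exponential growth; iterations ~ log log n
Complexity: O(log log n)

O(log log n)
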